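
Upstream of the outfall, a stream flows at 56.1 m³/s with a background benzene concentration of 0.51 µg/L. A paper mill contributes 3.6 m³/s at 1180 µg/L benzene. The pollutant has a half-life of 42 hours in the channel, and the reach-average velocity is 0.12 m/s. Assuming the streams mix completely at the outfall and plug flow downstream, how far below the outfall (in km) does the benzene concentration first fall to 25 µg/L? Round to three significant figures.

27.6 km

Flow-weighted average: C = (56.10·0.5100 + 3.600·1180) / 59.70 = 4277/59.70 = 71.64 µg/L.
Half-life 42 h → k = ln 2 / 42 = 0.01650 h⁻¹ = 0.3961 d⁻¹.
Set 71.64·exp(−k·t) = 25 → t = ln(71.64/25)/k = 229600 s = 63.79 h.
Distance = v·t = 0.12·229600 = 27560 m = 27.56 km.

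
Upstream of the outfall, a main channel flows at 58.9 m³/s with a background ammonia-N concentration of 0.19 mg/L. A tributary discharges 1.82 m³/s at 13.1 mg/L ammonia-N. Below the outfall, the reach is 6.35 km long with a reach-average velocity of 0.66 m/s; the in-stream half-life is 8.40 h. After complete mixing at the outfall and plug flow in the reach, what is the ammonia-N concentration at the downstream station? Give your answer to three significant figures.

0.463 mg/L

Flow-weighted average: C = (58.90·0.1900 + 1.820·13.10) / 60.72 = 35.03/60.72 = 0.5770 mg/L.
Travel time t = 6.35·1000 / 0.66 = 9621 s = 2.673 h.
Half-life 8.40 h → k = ln 2 / 8.40 = 0.08252 h⁻¹ = 1.980 d⁻¹.
After decay, C = 0.5770 × e^(−kt) = 0.5770 × 0.8021 = 0.4628 mg/L.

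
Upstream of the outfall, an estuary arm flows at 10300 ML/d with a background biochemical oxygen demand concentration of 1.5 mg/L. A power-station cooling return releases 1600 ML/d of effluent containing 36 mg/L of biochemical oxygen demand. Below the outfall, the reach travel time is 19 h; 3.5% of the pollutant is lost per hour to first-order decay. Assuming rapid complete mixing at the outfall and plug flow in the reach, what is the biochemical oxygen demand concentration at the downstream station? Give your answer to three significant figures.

Mixed concentration C = ΣQC/ΣQ = (10300·1.500 + 1600·36.00) / 11900 = 73050/11900 = 6.139 mg/L.
3.5%/h lost → k = −ln(1 − 0.035) = 0.03563 h⁻¹.
After decay, C = 6.139 × e^(−kt) = 6.139 × 0.5082 = 3.120 mg/L.

3.12 mg/L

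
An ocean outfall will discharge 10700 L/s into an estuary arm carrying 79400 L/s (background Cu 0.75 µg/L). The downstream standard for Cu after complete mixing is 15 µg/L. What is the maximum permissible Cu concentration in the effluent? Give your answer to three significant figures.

121 µg/L

At the limit, (Qr·Cr + Qe·Cₑ)/(Qr + Qe) = 15:
Cₑ = (90100·15 − 79400·0.7500) / 10700 = 120.7 µg/L.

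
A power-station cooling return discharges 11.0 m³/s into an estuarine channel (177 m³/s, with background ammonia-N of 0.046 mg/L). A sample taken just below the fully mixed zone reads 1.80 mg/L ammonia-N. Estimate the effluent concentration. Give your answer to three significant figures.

30.0 mg/L

Mass balance: 177.0·0.04600 + 11.00·Cₑ = 188.0·1.800
→ Cₑ = (188.0·1.800 − 177.0·0.04600) / 11.00 = 30.02 mg/L.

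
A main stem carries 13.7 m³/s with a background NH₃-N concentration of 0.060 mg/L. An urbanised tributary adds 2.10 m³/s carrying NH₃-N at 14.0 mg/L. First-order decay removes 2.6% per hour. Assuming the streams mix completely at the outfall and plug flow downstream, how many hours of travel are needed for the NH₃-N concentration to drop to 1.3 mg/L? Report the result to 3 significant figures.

Flow-weighted average: C = (13.70·0.06000 + 2.100·14.00) / 15.80 = 30.22/15.80 = 1.913 mg/L.
2.6%/h lost → k = −ln(1 − 0.026) = 0.02634 h⁻¹.
1.913·exp(−k·t) = 1.3 → t = ln(1.913/1.3)/k = 52780 s = 14.66 h.

14.7 h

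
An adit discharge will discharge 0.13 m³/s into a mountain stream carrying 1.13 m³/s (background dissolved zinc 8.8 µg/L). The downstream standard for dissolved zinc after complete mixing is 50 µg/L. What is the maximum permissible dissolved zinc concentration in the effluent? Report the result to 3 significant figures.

At the limit, (Qr·Cr + Qe·Cₑ)/(Qr + Qe) = 50:
Cₑ = (1.260·50 − 1.130·8.800) / 0.1300 = 408.1 µg/L.

408 µg/L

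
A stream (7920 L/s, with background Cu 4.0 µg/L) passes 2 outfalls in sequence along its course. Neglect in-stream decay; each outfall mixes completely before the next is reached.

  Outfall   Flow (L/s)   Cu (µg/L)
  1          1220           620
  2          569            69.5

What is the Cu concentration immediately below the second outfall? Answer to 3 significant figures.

Outfall 1: combined Q = 9140 L/s; C = (7920·4.000 + 1220·620.0)/9140 = 86.22 µg/L.
Outfall 2: combined Q = 9709 L/s; C = (9140·86.22 + 569.0·69.50)/9709 = 85.24 µg/L.

85.2 µg/L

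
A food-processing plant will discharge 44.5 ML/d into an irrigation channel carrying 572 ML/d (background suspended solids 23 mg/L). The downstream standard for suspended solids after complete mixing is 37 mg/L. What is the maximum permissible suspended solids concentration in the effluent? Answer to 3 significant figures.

At the limit, (Qr·Cr + Qe·Cₑ)/(Qr + Qe) = 37:
Cₑ = (616.5·37 − 572.0·23.00) / 44.50 = 217.0 mg/L.

217 mg/L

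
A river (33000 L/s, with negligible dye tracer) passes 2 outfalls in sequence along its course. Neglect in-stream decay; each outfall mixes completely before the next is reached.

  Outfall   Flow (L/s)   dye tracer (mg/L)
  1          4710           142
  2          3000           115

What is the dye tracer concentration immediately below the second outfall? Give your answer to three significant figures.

24.9 mg/L

Outfall 1: combined Q = 37710 L/s; C = (33000·0 + 4710·142.0)/37710 = 17.74 mg/L.
Outfall 2: combined Q = 40710 L/s; C = (37710·17.74 + 3000·115.0)/40710 = 24.90 mg/L.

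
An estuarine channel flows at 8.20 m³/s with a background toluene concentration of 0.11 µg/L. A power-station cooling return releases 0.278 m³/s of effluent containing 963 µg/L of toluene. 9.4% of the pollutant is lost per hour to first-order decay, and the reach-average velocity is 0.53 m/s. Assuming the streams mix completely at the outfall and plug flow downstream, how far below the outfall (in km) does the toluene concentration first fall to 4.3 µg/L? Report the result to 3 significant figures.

Flow-weighted average: C = (8.200·0.1100 + 0.2780·963.0) / 8.478 = 268.6/8.478 = 31.68 µg/L.
9.4%/h lost → k = −ln(1 − 0.094) = 0.09872 h⁻¹.
Set 31.68·exp(−k·t) = 4.3 → t = ln(31.68/4.3)/k = 72830 s = 20.23 h.
Distance = v·t = 0.53·72830 = 38600 m = 38.60 km.

38.6 km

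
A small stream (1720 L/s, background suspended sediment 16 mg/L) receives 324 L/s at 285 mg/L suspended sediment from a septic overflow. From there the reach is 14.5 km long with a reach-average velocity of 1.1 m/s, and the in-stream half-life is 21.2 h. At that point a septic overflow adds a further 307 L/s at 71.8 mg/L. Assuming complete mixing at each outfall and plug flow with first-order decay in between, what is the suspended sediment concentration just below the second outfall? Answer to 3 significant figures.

Mass balance: C = (1720·16.00 + 324.0·285.0) / 2044 = 119900/2044 = 58.64 mg/L; combined flow 2044 L/s.
Travel time t = 14.5·1000 / 1.1 = 13180 s = 3.662 h.
Half-life 21.2 h → k = ln 2 / 21.2 = 0.03270 h⁻¹ = 0.7847 d⁻¹.
Decay over the reach: 58.64·exp(−kt) = 58.64·0.8872 = 52.02 mg/L.
Second outfall: C = (2044·52.02 + 307.0·71.80)/2351 = 54.61 mg/L.

54.6 mg/L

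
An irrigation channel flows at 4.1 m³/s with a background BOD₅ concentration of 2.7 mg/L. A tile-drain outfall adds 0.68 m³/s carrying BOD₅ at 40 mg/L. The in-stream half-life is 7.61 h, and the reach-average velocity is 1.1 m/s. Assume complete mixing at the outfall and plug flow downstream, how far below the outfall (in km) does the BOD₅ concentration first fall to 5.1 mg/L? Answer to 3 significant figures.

Mass balance: C = (4.100·2.700 + 0.6800·40.00) / 4.780 = 38.27/4.780 = 8.006 mg/L.
Half-life 7.61 h → k = ln 2 / 7.61 = 0.09108 h⁻¹ = 2.186 d⁻¹.
Set 8.006·exp(−k·t) = 5.1 → t = ln(8.006/5.1)/k = 17820 s = 4.951 h.
Distance = v·t = 1.1·17820 = 19610 m = 19.61 km.

19.6 km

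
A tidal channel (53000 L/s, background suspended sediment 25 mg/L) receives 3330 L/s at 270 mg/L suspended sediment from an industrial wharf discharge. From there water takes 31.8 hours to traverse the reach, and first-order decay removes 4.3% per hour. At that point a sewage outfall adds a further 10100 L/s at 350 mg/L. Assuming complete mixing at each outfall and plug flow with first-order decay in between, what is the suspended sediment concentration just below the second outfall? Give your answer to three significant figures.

61.5 mg/L

Flow-weighted average: C = (53000·25.00 + 3330·270.0) / 56330 = 2224000/56330 = 39.48 mg/L; combined flow 56330 L/s.
4.3%/h lost → k = −ln(1 − 0.043) = 0.04395 h⁻¹.
Decay over the reach: 39.48·exp(−kt) = 39.48·0.2472 = 9.759 mg/L.
At the second outfall, C = (56330·9.759 + 10100·350.0) / (56330 + 10100) = 61.49 mg/L.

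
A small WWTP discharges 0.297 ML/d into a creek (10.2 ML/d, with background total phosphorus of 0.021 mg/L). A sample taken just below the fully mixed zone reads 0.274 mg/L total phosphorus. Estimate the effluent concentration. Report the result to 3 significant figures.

8.96 mg/L

Mass balance: 10.20·0.02100 + 0.2970·Cₑ = 10.50·0.2740
→ Cₑ = (10.50·0.2740 − 10.20·0.02100) / 0.2970 = 8.963 mg/L.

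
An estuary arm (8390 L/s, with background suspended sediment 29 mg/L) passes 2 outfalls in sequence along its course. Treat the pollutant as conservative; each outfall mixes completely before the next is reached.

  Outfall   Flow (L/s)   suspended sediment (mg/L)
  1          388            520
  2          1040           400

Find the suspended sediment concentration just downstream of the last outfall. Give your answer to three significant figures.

87.7 mg/L

Below outfall 1: Q → 8778 L/s, C = (8390·29.00 + 388.0·520.0)/8778 = 50.70 mg/L.
Below outfall 2: Q → 9818 L/s, C = (8778·50.70 + 1040·400.0)/9818 = 87.70 mg/L.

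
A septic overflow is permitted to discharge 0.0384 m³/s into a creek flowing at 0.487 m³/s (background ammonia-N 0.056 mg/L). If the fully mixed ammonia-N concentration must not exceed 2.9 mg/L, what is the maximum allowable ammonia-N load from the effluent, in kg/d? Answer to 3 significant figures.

Mass balance at the limit: 0.4870·0.05600 + 0.03840·Cₑ = 0.5254·2.9 → Cₑ = 38.97 mg/L.
Load = 0.03840 m³/s × 38.97 g/m³ × 86 400 s/d = 129.3 kg/d.

129 kg/d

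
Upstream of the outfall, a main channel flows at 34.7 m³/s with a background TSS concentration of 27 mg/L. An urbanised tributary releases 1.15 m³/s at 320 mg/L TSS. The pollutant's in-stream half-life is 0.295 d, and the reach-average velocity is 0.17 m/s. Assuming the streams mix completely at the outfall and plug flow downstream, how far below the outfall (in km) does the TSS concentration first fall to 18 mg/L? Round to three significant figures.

4.40 km

After mixing, C = (34.70·27.00 + 1.150·320.0) / 35.85 = 1305/35.85 = 36.40 mg/L.
Half-life 0.295 d → k = ln 2 / 0.295 = 2.350 d⁻¹.
Set 36.40·exp(−k·t) = 18 → t = ln(36.40/18)/k = 25890 s = 7.193 h.
Distance = v·t = 0.17·25890 = 4402 m = 4.402 km.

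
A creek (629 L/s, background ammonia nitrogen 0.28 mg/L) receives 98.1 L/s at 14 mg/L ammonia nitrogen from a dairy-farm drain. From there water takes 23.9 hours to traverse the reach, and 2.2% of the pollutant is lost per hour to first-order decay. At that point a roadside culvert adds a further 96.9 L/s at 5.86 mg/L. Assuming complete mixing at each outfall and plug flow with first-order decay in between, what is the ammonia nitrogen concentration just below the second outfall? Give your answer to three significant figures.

Flow-weighted average: C = (629.0·0.2800 + 98.10·14.00) / 727.1 = 1550/727.1 = 2.131 mg/L; combined flow 727.1 L/s.
2.2%/h lost → k = −ln(1 − 0.022) = 0.02225 h⁻¹.
Decay over the reach: 2.131·exp(−kt) = 2.131·0.5876 = 1.252 mg/L.
Second outfall: C = (727.1·1.252 + 96.90·5.860)/824.0 = 1.794 mg/L.

1.79 mg/L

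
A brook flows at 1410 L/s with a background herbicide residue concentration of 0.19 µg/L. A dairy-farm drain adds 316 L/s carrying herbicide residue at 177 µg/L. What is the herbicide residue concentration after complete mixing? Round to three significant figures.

32.6 µg/L

Flow-weighted average: C = (1410·0.1900 + 316.0·177.0) / 1726 = 56200/1726 = 32.56 µg/L.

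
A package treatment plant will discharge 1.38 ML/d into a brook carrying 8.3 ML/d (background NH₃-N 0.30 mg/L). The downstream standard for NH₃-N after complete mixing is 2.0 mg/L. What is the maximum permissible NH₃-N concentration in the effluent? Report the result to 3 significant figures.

12.2 mg/L

At the limit, (Qr·Cr + Qe·Cₑ)/(Qr + Qe) = 2.0:
Cₑ = (9.680·2.0 − 8.300·0.3000) / 1.380 = 12.22 mg/L.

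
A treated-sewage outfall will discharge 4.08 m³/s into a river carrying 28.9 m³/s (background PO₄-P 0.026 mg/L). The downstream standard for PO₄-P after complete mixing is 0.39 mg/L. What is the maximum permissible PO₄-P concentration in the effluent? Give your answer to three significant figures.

2.97 mg/L

At the limit, (Qr·Cr + Qe·Cₑ)/(Qr + Qe) = 0.39:
Cₑ = (32.98·0.39 − 28.90·0.02600) / 4.080 = 2.968 mg/L.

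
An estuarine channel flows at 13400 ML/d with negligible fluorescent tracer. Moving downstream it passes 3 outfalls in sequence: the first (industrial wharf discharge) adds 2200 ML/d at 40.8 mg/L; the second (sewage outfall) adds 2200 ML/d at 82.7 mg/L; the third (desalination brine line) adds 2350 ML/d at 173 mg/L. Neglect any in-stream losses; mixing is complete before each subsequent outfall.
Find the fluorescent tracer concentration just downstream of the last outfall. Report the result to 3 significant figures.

Below outfall 1: Q → 15600 ML/d, C = (13400·0 + 2200·40.80)/15600 = 5.754 mg/L.
Below outfall 2: Q → 17800 ML/d, C = (15600·5.754 + 2200·82.70)/17800 = 15.26 mg/L.
Below outfall 3: Q → 20150 ML/d, C = (17800·15.26 + 2350·173.0)/20150 = 33.66 mg/L.

33.7 mg/L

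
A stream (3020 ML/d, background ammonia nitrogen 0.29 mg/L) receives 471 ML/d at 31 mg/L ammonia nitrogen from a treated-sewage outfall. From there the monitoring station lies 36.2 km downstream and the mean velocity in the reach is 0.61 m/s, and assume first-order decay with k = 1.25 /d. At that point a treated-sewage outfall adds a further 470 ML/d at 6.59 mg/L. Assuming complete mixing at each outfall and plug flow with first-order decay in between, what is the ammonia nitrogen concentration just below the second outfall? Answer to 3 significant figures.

After mixing, C = (3020·0.2900 + 471.0·31.00) / 3491 = 15480/3491 = 4.433 mg/L; combined flow 3491 ML/d.
Travel time t = 36.2·1000 / 0.61 = 59340 s = 16.48 h.
After decay, C = 4.433 × e^(−kt) = 4.433 × 0.4238 = 1.879 mg/L.
Second outfall: C = (3491·1.879 + 470.0·6.590)/3961 = 2.438 mg/L.

2.44 mg/L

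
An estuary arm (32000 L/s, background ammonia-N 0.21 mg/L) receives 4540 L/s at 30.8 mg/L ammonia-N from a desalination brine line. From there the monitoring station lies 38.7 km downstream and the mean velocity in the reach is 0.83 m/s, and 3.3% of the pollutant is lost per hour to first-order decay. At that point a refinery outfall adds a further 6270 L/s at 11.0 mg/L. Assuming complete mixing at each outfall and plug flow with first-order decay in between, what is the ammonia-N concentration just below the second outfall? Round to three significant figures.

3.83 mg/L

Mixed concentration C = ΣQC/ΣQ = (32000·0.2100 + 4540·30.80) / 36540 = 146600/36540 = 4.011 mg/L; combined flow 36540 L/s.
Travel time t = 38.7·1000 / 0.83 = 46630 s = 12.95 h.
3.3%/h lost → k = −ln(1 − 0.033) = 0.03356 h⁻¹.
After decay, C = 4.011 × e^(−kt) = 4.011 × 0.6475 = 2.597 mg/L.
Second outfall: C = (36540·2.597 + 6270·11.00)/42810 = 3.828 mg/L.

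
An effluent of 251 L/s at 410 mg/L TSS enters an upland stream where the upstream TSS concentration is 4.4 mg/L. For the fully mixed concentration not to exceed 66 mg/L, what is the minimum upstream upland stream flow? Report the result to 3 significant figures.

Set C_mix = 66: (Q·4.400 + 251.0·410.0) / (Q + 251.0) = 66
→ Q = 251.0·(410.0 − 66)/(66 − 4.400) = 1402 L/s.

1400 L/s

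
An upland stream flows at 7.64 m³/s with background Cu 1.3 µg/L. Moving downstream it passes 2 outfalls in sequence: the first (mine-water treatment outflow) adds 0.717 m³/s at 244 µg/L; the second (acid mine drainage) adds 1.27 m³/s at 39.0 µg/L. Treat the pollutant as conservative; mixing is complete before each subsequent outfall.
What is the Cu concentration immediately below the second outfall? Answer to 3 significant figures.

24.3 µg/L

Outfall 1: combined Q = 8.357 m³/s; C = (7.640·1.300 + 0.7170·244.0)/8.357 = 22.12 µg/L.
Outfall 2: combined Q = 9.627 m³/s; C = (8.357·22.12 + 1.270·39.00)/9.627 = 24.35 µg/L.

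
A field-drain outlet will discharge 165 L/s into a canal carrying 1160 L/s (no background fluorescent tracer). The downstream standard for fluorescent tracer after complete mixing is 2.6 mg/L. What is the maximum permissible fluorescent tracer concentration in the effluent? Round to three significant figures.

20.9 mg/L

At the limit, (Qr·Cr + Qe·Cₑ)/(Qr + Qe) = 2.6:
Cₑ = (1325·2.6 − 1160·0) / 165.0 = 20.88 mg/L.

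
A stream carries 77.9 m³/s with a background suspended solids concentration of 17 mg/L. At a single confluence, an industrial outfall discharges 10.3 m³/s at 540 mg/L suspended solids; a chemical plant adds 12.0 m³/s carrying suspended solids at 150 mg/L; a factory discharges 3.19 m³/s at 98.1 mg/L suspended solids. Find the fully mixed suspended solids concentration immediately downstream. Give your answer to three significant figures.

Mass balance: C = (77.90·17.00 + 10.30·540.0 + 12.00·150.0 + 3.190·98.10) / 103.4 = 8999/103.4 = 87.04 mg/L.

87.0 mg/L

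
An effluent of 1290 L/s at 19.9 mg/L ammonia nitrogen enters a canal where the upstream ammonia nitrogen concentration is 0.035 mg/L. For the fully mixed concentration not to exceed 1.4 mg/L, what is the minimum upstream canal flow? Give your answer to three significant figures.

Set C_mix = 1.4: (Q·0.03500 + 1290·19.90) / (Q + 1290) = 1.4
→ Q = 1290·(19.90 − 1.4)/(1.4 − 0.03500) = 17480 L/s.

17500 L/s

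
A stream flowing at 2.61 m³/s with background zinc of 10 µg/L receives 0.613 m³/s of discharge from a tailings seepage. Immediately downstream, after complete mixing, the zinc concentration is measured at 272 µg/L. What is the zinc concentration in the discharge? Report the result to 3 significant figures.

1390 µg/L

Mass balance: 2.610·10.00 + 0.6130·Cₑ = 3.223·272.0
→ Cₑ = (3.223·272.0 − 2.610·10.00) / 0.6130 = 1388 µg/L.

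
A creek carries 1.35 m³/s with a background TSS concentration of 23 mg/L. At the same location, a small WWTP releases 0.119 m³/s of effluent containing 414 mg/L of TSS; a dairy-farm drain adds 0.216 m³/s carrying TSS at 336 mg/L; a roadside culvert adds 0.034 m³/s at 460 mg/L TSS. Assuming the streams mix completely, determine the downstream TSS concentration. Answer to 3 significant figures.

98.0 mg/L

Mixed concentration C = ΣQC/ΣQ = (1.350·23.00 + 0.1190·414.0 + 0.2160·336.0 + 0.03400·460.0) / 1.719 = 168.5/1.719 = 98.04 mg/L.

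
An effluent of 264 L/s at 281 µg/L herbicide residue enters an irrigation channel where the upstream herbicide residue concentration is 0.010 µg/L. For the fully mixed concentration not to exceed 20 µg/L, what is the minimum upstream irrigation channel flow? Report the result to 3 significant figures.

Set C_mix = 20: (Q·0.01000 + 264.0·281.0) / (Q + 264.0) = 20
→ Q = 264.0·(281.0 − 20)/(20 − 0.01000) = 3447 L/s.

3450 L/s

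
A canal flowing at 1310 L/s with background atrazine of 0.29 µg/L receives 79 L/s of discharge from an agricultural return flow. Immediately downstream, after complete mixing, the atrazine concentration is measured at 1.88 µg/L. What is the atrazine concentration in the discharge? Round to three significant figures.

Mass balance: 1310·0.2900 + 79.00·Cₑ = 1389·1.880
→ Cₑ = (1389·1.880 − 1310·0.2900) / 79.00 = 28.25 µg/L.

28.2 µg/L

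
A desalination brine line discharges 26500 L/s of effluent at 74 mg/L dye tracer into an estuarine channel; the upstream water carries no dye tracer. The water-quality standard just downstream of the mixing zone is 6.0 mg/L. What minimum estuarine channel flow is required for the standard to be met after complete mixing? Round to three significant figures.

300000 L/s

Set C_mix = 6.0: (Q·0 + 26500·74.00) / (Q + 26500) = 6.0
→ Q = 26500·(74.00 − 6.0)/(6.0 − 0) = 300300 L/s.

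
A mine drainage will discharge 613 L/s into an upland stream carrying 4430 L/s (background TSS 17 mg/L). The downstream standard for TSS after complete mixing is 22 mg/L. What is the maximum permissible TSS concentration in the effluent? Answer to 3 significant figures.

At the limit, (Qr·Cr + Qe·Cₑ)/(Qr + Qe) = 22:
Cₑ = (5043·22 − 4430·17.00) / 613.0 = 58.13 mg/L.

58.1 mg/L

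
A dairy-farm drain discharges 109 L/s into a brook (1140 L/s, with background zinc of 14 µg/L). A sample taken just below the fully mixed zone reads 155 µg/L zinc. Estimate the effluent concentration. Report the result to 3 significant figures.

1630 µg/L

Mass balance: 1140·14.00 + 109.0·Cₑ = 1249·155.0
→ Cₑ = (1249·155.0 − 1140·14.00) / 109.0 = 1630 µg/L.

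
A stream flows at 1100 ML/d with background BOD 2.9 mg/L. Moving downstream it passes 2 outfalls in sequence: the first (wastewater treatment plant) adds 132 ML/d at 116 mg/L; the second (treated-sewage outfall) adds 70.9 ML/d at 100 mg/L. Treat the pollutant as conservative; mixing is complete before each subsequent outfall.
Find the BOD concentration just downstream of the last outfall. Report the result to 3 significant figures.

19.6 mg/L

Outfall 1: combined Q = 1232 ML/d; C = (1100·2.900 + 132.0·116.0)/1232 = 15.02 mg/L.
Outfall 2: combined Q = 1303 ML/d; C = (1232·15.02 + 70.90·100.0)/1303 = 19.64 mg/L.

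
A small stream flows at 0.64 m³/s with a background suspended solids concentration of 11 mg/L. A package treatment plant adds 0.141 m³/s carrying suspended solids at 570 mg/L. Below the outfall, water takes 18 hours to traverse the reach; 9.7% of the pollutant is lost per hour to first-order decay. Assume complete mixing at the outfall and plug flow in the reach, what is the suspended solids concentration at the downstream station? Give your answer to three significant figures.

17.8 mg/L

Flow-weighted average: C = (0.6400·11.00 + 0.1410·570.0) / 0.7810 = 87.41/0.7810 = 111.9 mg/L.
9.7%/h lost → k = −ln(1 − 0.097) = 0.1020 h⁻¹.
First-order decay: C = 111.9·exp(−k·t) = 111.9·0.1594 = 17.84 mg/L.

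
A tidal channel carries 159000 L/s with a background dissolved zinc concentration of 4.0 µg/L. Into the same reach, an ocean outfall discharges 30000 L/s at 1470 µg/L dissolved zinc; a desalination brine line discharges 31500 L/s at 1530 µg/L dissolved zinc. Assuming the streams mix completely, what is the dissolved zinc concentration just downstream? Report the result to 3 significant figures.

421 µg/L

Conservation of mass: C = (159000·4.000 + 30000·1470 + 31500·1530) / 220500 = 92930000/220500 = 421.5 µg/L.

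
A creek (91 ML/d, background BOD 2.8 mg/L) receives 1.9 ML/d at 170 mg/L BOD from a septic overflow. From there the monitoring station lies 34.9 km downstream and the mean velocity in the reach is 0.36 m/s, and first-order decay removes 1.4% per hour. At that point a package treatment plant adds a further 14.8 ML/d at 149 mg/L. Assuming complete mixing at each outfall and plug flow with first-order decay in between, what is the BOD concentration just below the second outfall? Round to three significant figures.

24.1 mg/L

Mixed concentration C = ΣQC/ΣQ = (91.00·2.800 + 1.900·170.0) / 92.90 = 577.8/92.90 = 6.220 mg/L; combined flow 92.90 ML/d.
Travel time t = 34.9·1000 / 0.36 = 96940 s = 26.93 h.
1.4%/h lost → k = −ln(1 − 0.014) = 0.01410 h⁻¹.
Applying C = C₀e^(−kt): 6.220 × 0.6841 = 4.255 mg/L.
Second outfall: C = (92.90·4.255 + 14.80·149.0)/107.7 = 24.15 mg/L.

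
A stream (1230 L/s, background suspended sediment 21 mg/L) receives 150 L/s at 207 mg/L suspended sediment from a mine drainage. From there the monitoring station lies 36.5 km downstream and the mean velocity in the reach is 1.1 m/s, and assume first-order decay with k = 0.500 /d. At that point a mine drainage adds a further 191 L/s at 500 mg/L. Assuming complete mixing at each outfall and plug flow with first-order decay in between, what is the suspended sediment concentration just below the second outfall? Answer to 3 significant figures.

90.7 mg/L

After mixing, C = (1230·21.00 + 150.0·207.0) / 1380 = 56880/1380 = 41.22 mg/L; combined flow 1380 L/s.
Travel time t = 36.5·1000 / 1.1 = 33180 s = 9.217 h.
Decay over the reach: 41.22·exp(−kt) = 41.22·0.8253 = 34.02 mg/L.
Second outfall: C = (1380·34.02 + 191.0·500.0)/1571 = 90.67 mg/L.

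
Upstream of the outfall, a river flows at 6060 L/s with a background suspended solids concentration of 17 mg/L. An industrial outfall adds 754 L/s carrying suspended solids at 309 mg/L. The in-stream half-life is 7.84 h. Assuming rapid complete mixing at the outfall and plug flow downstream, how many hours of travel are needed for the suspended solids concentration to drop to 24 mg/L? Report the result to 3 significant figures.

8.14 h

Mass balance: C = (6060·17.00 + 754.0·309.0) / 6814 = 336000/6814 = 49.31 mg/L.
Half-life 7.84 h → k = ln 2 / 7.84 = 0.08841 h⁻¹ = 2.122 d⁻¹.
49.31·exp(−k·t) = 24 → t = ln(49.31/24)/k = 29320 s = 8.145 h.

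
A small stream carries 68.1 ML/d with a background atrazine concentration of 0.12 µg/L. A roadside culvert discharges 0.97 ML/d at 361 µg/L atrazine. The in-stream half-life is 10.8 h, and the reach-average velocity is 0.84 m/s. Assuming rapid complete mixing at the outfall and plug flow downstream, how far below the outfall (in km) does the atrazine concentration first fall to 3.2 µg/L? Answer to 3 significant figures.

Flow-weighted average: C = (68.10·0.1200 + 0.9700·361.0) / 69.07 = 358.3/69.07 = 5.188 µg/L.
Half-life 10.8 h → k = ln 2 / 10.8 = 0.06418 h⁻¹ = 1.540 d⁻¹.
Set 5.188·exp(−k·t) = 3.2 → t = ln(5.188/3.2)/k = 27100 s = 7.529 h.
Distance = v·t = 0.84·27100 = 22770 m = 22.77 km.

22.8 km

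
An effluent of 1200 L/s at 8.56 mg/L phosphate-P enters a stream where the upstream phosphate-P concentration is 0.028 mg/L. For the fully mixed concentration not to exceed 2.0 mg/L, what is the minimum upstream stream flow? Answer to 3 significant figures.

Set C_mix = 2.0: (Q·0.02800 + 1200·8.560) / (Q + 1200) = 2.0
→ Q = 1200·(8.560 − 2.0)/(2.0 − 0.02800) = 3992 L/s.

3990 L/s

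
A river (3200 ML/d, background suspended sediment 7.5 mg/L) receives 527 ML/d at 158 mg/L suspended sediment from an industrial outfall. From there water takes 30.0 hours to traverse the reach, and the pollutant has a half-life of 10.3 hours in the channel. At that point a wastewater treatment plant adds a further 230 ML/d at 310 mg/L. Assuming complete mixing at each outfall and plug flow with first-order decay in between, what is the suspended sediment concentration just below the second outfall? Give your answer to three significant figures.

Mixed concentration C = ΣQC/ΣQ = (3200·7.500 + 527.0·158.0) / 3727 = 107300/3727 = 28.78 mg/L; combined flow 3727 ML/d.
Half-life 10.3 h → k = ln 2 / 10.3 = 0.06730 h⁻¹ = 1.615 d⁻¹.
First-order decay: C = 28.78·exp(−k·t) = 28.78·0.1328 = 3.822 mg/L.
At the second outfall, C = (3727·3.822 + 230.0·310.0) / (3727 + 230.0) = 21.62 mg/L.

21.6 mg/L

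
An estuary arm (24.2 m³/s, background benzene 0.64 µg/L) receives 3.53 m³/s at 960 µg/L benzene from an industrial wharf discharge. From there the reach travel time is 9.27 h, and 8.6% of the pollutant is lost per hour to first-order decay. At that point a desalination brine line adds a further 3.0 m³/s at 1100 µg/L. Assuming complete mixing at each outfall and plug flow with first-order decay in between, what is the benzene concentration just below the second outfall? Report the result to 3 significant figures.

After mixing, C = (24.20·0.6400 + 3.530·960.0) / 27.73 = 3404/27.73 = 122.8 µg/L; combined flow 27.73 m³/s.
8.6%/h lost → k = −ln(1 − 0.086) = 0.08992 h⁻¹.
Applying C = C₀e^(−kt): 122.8 × 0.4345 = 53.34 µg/L.
At the second outfall, C = (27.73·53.34 + 3.000·1100) / (27.73 + 3.000) = 155.5 µg/L.

156 µg/L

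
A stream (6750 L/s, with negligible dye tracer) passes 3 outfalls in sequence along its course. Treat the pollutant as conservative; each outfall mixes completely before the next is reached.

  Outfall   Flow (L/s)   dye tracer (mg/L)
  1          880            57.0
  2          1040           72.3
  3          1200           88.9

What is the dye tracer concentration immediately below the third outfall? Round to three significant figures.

After outfall 1: Q = 6750 + 880.0 = 7630 L/s; C = (6750·0 + 880.0·57.00)/7630 = 6.574 mg/L.
After outfall 2: Q = 7630 + 1040 = 8670 L/s; C = (7630·6.574 + 1040·72.30)/8670 = 14.46 mg/L.
After outfall 3: Q = 8670 + 1200 = 9870 L/s; C = (8670·14.46 + 1200·88.90)/9870 = 23.51 mg/L.

23.5 mg/L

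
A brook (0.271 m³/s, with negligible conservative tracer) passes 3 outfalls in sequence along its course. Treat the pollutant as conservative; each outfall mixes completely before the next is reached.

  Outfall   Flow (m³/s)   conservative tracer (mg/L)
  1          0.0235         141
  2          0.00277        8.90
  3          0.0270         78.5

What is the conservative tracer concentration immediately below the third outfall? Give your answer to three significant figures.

16.8 mg/L

Below outfall 1: Q → 0.2945 m³/s, C = (0.2710·0 + 0.02350·141.0)/0.2945 = 11.25 mg/L.
Below outfall 2: Q → 0.2973 m³/s, C = (0.2945·11.25 + 0.002770·8.900)/0.2973 = 11.23 mg/L.
Below outfall 3: Q → 0.3243 m³/s, C = (0.2973·11.23 + 0.02700·78.50)/0.3243 = 16.83 mg/L.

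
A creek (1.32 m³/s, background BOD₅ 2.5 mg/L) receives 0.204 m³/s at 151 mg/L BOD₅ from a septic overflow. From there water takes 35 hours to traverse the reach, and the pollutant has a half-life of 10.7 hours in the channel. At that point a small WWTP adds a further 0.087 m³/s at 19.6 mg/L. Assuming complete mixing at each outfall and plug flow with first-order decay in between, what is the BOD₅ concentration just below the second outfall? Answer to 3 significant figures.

Mixed concentration C = ΣQC/ΣQ = (1.320·2.500 + 0.2040·151.0) / 1.524 = 34.10/1.524 = 22.38 mg/L; combined flow 1.524 m³/s.
Half-life 10.7 h → k = ln 2 / 10.7 = 0.06478 h⁻¹ = 1.555 d⁻¹.
Decay over the reach: 22.38·exp(−kt) = 22.38·0.1036 = 2.318 mg/L.
At the second outfall, C = (1.524·2.318 + 0.08700·19.60) / (1.524 + 0.08700) = 3.251 mg/L.

3.25 mg/L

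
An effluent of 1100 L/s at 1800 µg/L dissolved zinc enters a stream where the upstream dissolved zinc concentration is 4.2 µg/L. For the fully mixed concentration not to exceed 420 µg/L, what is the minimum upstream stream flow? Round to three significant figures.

Set C_mix = 420: (Q·4.200 + 1100·1800) / (Q + 1100) = 420
→ Q = 1100·(1800 − 420)/(420 − 4.200) = 3651 L/s.

3650 L/s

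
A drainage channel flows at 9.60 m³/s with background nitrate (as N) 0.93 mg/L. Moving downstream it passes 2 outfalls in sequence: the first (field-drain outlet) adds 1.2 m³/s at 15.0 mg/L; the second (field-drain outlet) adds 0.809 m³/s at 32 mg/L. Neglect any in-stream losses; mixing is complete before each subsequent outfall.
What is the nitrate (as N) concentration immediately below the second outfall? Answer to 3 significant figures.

Outfall 1: combined Q = 10.80 m³/s; C = (9.600·0.9300 + 1.200·15.00)/10.80 = 2.493 mg/L.
Outfall 2: combined Q = 11.61 m³/s; C = (10.80·2.493 + 0.8090·32.00)/11.61 = 4.550 mg/L.

4.55 mg/L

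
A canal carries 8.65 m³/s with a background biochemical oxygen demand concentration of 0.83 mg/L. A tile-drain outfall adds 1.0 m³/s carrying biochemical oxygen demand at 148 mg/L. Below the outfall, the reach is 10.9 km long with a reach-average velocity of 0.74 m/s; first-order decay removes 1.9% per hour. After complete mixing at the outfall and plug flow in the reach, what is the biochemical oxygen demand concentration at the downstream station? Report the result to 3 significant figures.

14.9 mg/L

Flow-weighted average: C = (8.650·0.8300 + 1.000·148.0) / 9.650 = 155.2/9.650 = 16.08 mg/L.
Travel time t = 10.9·1000 / 0.74 = 14730 s = 4.092 h.
1.9%/h lost → k = −ln(1 − 0.019) = 0.01918 h⁻¹.
Applying C = C₀e^(−kt): 16.08 × 0.9245 = 14.87 mg/L.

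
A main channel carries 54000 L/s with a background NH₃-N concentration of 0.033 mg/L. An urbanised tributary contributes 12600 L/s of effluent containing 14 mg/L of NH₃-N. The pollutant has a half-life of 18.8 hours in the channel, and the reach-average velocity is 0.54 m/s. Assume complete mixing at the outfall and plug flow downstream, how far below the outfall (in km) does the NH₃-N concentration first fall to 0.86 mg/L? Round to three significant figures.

59.8 km

After mixing, C = (54000·0.03300 + 12600·14.00) / 66600 = 178200/66600 = 2.675 mg/L.
Half-life 18.8 h → k = ln 2 / 18.8 = 0.03687 h⁻¹ = 0.8849 d⁻¹.
Set 2.675·exp(−k·t) = 0.86 → t = ln(2.675/0.86)/k = 110800 s = 30.78 h.
Distance = v·t = 0.54·110800 = 59840 m = 59.84 km.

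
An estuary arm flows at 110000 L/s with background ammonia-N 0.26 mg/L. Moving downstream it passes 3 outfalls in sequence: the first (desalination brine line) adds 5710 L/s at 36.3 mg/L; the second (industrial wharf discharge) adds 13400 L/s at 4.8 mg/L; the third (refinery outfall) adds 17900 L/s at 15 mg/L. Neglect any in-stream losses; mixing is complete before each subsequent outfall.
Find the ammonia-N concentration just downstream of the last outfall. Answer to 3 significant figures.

3.87 mg/L

After outfall 1: Q = 110000 + 5710 = 115700 L/s; C = (110000·0.2600 + 5710·36.30)/115700 = 2.038 mg/L.
After outfall 2: Q = 115700 + 13400 = 129100 L/s; C = (115700·2.038 + 13400·4.800)/129100 = 2.325 mg/L.
After outfall 3: Q = 129100 + 17900 = 147000 L/s; C = (129100·2.325 + 17900·15.00)/147000 = 3.868 mg/L.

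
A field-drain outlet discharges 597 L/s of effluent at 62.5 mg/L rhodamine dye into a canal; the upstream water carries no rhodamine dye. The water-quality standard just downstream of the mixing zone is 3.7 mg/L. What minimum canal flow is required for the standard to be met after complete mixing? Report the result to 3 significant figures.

9490 L/s

Set C_mix = 3.7: (Q·0 + 597.0·62.50) / (Q + 597.0) = 3.7
→ Q = 597.0·(62.50 − 3.7)/(3.7 − 0) = 9487 L/s.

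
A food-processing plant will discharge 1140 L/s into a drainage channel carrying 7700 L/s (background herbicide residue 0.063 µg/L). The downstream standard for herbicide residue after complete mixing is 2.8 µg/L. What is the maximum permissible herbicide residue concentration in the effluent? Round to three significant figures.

At the limit, (Qr·Cr + Qe·Cₑ)/(Qr + Qe) = 2.8:
Cₑ = (8840·2.8 − 7700·0.06300) / 1140 = 21.29 µg/L.

21.3 µg/L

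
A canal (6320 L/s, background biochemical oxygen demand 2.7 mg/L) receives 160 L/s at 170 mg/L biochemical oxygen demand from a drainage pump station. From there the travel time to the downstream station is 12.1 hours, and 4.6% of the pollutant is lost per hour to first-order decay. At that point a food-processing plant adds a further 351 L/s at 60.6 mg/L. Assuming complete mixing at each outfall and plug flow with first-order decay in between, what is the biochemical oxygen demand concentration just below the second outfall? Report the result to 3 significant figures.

6.78 mg/L

After mixing, C = (6320·2.700 + 160.0·170.0) / 6480 = 44260/6480 = 6.831 mg/L; combined flow 6480 L/s.
4.6%/h lost → k = −ln(1 − 0.046) = 0.04709 h⁻¹.
After decay, C = 6.831 × e^(−kt) = 6.831 × 0.5656 = 3.864 mg/L.
Second outfall: C = (6480·3.864 + 351.0·60.60)/6831 = 6.779 mg/L.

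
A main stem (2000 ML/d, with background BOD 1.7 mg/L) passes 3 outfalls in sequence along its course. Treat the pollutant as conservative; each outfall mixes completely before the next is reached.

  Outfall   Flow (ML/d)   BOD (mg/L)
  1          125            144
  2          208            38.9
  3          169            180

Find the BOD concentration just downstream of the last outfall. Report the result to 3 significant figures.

23.9 mg/L

Outfall 1: combined Q = 2125 ML/d; C = (2000·1.700 + 125.0·144.0)/2125 = 10.07 mg/L.
Outfall 2: combined Q = 2333 ML/d; C = (2125·10.07 + 208.0·38.90)/2333 = 12.64 mg/L.
Outfall 3: combined Q = 2502 ML/d; C = (2333·12.64 + 169.0·180.0)/2502 = 23.95 mg/L.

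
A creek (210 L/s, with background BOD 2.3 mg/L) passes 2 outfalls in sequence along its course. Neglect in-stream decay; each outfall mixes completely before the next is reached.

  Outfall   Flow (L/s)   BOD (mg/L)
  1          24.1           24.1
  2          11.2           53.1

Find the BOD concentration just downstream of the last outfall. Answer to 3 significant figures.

6.76 mg/L

Outfall 1: combined Q = 234.1 L/s; C = (210.0·2.300 + 24.10·24.10)/234.1 = 4.544 mg/L.
Outfall 2: combined Q = 245.3 L/s; C = (234.1·4.544 + 11.20·53.10)/245.3 = 6.761 mg/L.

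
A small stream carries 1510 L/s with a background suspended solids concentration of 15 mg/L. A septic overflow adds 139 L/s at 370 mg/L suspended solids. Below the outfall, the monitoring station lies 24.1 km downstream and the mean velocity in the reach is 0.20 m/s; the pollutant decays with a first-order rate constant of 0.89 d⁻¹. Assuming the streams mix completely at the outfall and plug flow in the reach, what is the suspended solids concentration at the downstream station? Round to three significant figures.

Mass balance: C = (1510·15.00 + 139.0·370.0) / 1649 = 74080/1649 = 44.92 mg/L.
Travel time t = 24.1·1000 / 0.20 = 120500 s = 33.47 h.
Applying C = C₀e^(−kt): 44.92 × 0.2890 = 12.98 mg/L.

13.0 mg/L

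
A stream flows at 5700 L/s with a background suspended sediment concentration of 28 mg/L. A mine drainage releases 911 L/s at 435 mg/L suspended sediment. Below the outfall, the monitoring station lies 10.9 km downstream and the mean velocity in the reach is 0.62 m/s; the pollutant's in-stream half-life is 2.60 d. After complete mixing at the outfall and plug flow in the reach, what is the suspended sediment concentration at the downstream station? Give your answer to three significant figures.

Mixed concentration C = ΣQC/ΣQ = (5700·28.00 + 911.0·435.0) / 6611 = 555900/6611 = 84.08 mg/L.
Travel time t = 10.9·1000 / 0.62 = 17580 s = 4.884 h.
Half-life 2.60 d → k = ln 2 / 2.60 = 0.2666 d⁻¹.
After decay, C = 84.08 × e^(−kt) = 84.08 × 0.9472 = 79.65 mg/L.

79.6 mg/L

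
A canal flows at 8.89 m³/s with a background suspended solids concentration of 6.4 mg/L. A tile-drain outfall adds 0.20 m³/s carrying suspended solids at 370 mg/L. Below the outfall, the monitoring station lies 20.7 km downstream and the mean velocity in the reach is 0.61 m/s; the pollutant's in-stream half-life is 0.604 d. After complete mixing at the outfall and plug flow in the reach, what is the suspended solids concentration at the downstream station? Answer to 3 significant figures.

Mixed concentration C = ΣQC/ΣQ = (8.890·6.400 + 0.2000·370.0) / 9.090 = 130.9/9.090 = 14.40 mg/L.
Travel time t = 20.7·1000 / 0.61 = 33930 s = 9.426 h.
Half-life 0.604 d → k = ln 2 / 0.604 = 1.148 d⁻¹.
After decay, C = 14.40 × e^(−kt) = 14.40 × 0.6372 = 9.175 mg/L.

9.18 mg/L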